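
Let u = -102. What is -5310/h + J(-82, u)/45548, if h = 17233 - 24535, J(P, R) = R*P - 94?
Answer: 25187285/27715958 ≈ 0.90876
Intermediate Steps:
J(P, R) = -94 + P*R (J(P, R) = P*R - 94 = -94 + P*R)
h = -7302
-5310/h + J(-82, u)/45548 = -5310/(-7302) + (-94 - 82*(-102))/45548 = -5310*(-1/7302) + (-94 + 8364)*(1/45548) = 885/1217 + 8270*(1/45548) = 885/1217 + 4135/22774 = 25187285/27715958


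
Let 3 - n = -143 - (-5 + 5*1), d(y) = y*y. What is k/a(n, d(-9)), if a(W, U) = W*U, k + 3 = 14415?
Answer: 2402/1971 ≈ 1.2187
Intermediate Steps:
d(y) = y²
k = 14412 (k = -3 + 14415 = 14412)
n = 146 (n = 3 - (-143 - (-5 + 5*1)) = 3 - (-143 - (-5 + 5)) = 3 - (-143 - 1*0) = 3 - (-143 + 0) = 3 - 1*(-143) = 3 + 143 = 146)
a(W, U) = U*W
k/a(n, d(-9)) = 14412/(((-9)²*146)) = 14412/((81*146)) = 14412/11826 = 14412*(1/11826) = 2402/1971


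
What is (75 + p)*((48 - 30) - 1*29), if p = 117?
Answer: -2112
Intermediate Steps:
(75 + p)*((48 - 30) - 1*29) = (75 + 117)*((48 - 30) - 1*29) = 192*(18 - 29) = 192*(-11) = -2112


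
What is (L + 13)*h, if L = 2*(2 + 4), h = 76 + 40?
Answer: 2900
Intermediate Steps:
h = 116
L = 12 (L = 2*6 = 12)
(L + 13)*h = (12 + 13)*116 = 25*116 = 2900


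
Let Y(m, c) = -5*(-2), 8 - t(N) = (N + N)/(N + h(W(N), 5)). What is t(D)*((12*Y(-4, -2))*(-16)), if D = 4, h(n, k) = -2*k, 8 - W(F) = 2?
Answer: -17920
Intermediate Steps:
W(F) = 6 (W(F) = 8 - 1*2 = 8 - 2 = 6)
t(N) = 8 - 2*N/(-10 + N) (t(N) = 8 - (N + N)/(N - 2*5) = 8 - 2*N/(N - 10) = 8 - 2*N/(-10 + N))
Y(m, c) = 10
t(D)*((12*Y(-4, -2))*(-16)) = (2*(-40 + 3*4)/(-10 + 4))*((12*10)*(-16)) = (2*(-40 + 12)/(-6))*(120*(-16)) = (2*(-⅙)*(-28))*(-1920) = (28/3)*(-1920) = -17920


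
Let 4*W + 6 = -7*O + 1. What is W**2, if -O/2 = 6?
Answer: 6241/16 ≈ 390.06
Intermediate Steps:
O = -12 (O = -2*6 = -12)
W = 79/4 (W = -3/2 + (-7*(-12) + 1)/4 = -3/2 + (84 + 1)/4 = -3/2 + (1/4)*85 = -3/2 + 85/4 = 79/4 ≈ 19.750)
W**2 = (79/4)**2 = 6241/16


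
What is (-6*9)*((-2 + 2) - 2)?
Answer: 108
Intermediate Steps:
(-6*9)*((-2 + 2) - 2) = -54*(0 - 2) = -54*(-2) = 108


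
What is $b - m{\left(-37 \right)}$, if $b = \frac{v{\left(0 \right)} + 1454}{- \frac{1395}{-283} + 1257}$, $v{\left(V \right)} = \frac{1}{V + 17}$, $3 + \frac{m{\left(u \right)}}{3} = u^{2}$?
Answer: $- \frac{24872544439}{6071142} \approx -4096.8$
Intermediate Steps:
$m{\left(u \right)} = -9 + 3 u^{2}$
$v{\left(V \right)} = \frac{1}{17 + V}$
$b = \frac{6995477}{6071142}$ ($b = \frac{\frac{1}{17 + 0} + 1454}{- \frac{1395}{-283} + 1257} = \frac{\frac{1}{17} + 1454}{\left(-1395\right) \left(- \frac{1}{283}\right) + 1257} = \frac{\frac{1}{17} + 1454}{\frac{1395}{283} + 1257} = \frac{24719}{17 \cdot \frac{357126}{283}} = \frac{24719}{17} \cdot \frac{283}{357126} = \frac{6995477}{6071142} \approx 1.1523$)
$b - m{\left(-37 \right)} = \frac{6995477}{6071142} - \left(-9 + 3 \left(-37\right)^{2}\right) = \frac{6995477}{6071142} - \left(-9 + 3 \cdot 1369\right) = \frac{6995477}{6071142} - \left(-9 + 4107\right) = \frac{6995477}{6071142} - 4098 = - \frac{24872544439}{6071142}$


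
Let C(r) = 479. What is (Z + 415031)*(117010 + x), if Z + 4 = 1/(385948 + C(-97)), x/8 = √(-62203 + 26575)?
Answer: 18765787484395300/386427 + 2566042216480*I*√8907/386427 ≈ 4.8562e+10 + 6.267e+8*I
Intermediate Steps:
x = 16*I*√8907 (x = 8*√(-62203 + 26575) = 8*√(-35628) = 8*(2*I*√8907) = 16*I*√8907 ≈ 1510.0*I)
Z = -1545707/386427 (Z = -4 + 1/(385948 + 479) = -4 + 1/386427 = -1545707/386427 ≈ -4.0000)
(Z + 415031)*(117010 + x) = (-1545707/386427 + 415031)*(117010 + 16*I*√8907) = 160377638530*(117010 + 16*I*√8907)/386427 = 18765787484395300/386427 + 2566042216480*I*√8907/386427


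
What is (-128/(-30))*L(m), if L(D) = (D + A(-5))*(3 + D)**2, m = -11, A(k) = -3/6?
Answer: -47104/15 ≈ -3140.3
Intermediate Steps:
A(k) = -1/2 (A(k) = (1/6)*(-3) = -1/2)
L(D) = (3 + D)**2*(-1/2 + D) (L(D) = (D - 1/2)*(3 + D)**2 = (-1/2 + D)*(3 + D)**2 = (3 + D)**2*(-1/2 + D))
(-128/(-30))*L(m) = (-128/(-30))*((3 - 11)**2*(-1/2 - 11)) = (-128*(-1/30))*((-8)**2*(-23/2)) = 64*(64*(-23/2))/15 = (64/15)*(-736) = -47104/15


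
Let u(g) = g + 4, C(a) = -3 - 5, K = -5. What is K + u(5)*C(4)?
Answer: -77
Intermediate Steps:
C(a) = -8
u(g) = 4 + g
K + u(5)*C(4) = -5 + (4 + 5)*(-8) = -5 + 9*(-8) = -5 - 72 = -77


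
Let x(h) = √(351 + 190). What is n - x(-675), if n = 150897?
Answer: 150897 - √541 ≈ 1.5087e+5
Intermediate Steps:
x(h) = √541
n - x(-675) = 150897 - √541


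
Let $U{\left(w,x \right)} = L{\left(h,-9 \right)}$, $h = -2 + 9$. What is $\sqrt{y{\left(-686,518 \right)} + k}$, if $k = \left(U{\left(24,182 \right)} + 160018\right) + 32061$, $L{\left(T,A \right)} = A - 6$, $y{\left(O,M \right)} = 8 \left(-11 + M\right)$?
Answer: $2 \sqrt{49030} \approx 442.85$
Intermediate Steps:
$h = 7$
$y{\left(O,M \right)} = -88 + 8 M$
$L{\left(T,A \right)} = -6 + A$
$U{\left(w,x \right)} = -15$ ($U{\left(w,x \right)} = -6 - 9 = -15$)
$k = 192064$ ($k = \left(-15 + 160018\right) + 32061 = 160003 + 32061 = 192064$)
$\sqrt{y{\left(-686,518 \right)} + k} = \sqrt{\left(-88 + 8 \cdot 518\right) + 192064} = \sqrt{\left(-88 + 4144\right) + 192064} = \sqrt{4056 + 192064} = \sqrt{196120} = 2 \sqrt{49030}$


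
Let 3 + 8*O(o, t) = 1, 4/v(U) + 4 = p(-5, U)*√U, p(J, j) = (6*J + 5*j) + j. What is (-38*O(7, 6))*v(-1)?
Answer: -19/164 + 171*I/164 ≈ -0.11585 + 1.0427*I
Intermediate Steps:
p(J, j) = 6*J + 6*j (p(J, j) = (5*j + 6*J) + j = 6*J + 6*j)
v(U) = 4/(-4 + √U*(-30 + 6*U)) (v(U) = 4/(-4 + (6*(-5) + 6*U)*√U) = 4/(-4 + (-30 + 6*U)*√U) = 4/(-4 + √U*(-30 + 6*U)))
O(o, t) = -¼ (O(o, t) = -3/8 + (⅛)*1 = -3/8 + ⅛ = -¼)
(-38*O(7, 6))*v(-1) = (-38*(-¼))*(2/(-2 + 3*√(-1)*(-5 - 1))) = 19*(2/(-2 + 3*I*(-6)))/2 = 19*(2/(-2 - 18*I))/2 = 19*(2*((-2 + 18*I)/328))/2 = 19*((-2 + 18*I)/164)/2 = 19*(-2 + 18*I)/328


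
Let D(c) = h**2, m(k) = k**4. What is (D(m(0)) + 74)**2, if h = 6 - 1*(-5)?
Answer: 38025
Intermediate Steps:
h = 11 (h = 6 + 5 = 11)
D(c) = 121 (D(c) = 11**2 = 121)
(D(m(0)) + 74)**2 = (121 + 74)**2 = 195**2 = 38025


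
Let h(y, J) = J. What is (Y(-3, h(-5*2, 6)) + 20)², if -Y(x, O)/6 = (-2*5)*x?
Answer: 25600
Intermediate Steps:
Y(x, O) = 60*x (Y(x, O) = -6*(-2*5)*x = -(-60)*x = 60*x)
(Y(-3, h(-5*2, 6)) + 20)² = (60*(-3) + 20)² = (-180 + 20)² = (-160)² = 25600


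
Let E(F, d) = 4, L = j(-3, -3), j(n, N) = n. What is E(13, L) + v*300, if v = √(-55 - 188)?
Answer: 4 + 2700*I*√3 ≈ 4.0 + 4676.5*I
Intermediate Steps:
L = -3
v = 9*I*√3 (v = √(-243) = 9*I*√3 ≈ 15.588*I)
E(13, L) + v*300 = 4 + (9*I*√3)*300 = 4 + 2700*I*√3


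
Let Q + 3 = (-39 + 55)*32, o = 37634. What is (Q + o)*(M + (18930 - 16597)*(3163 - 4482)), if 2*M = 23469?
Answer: -233854160855/2 ≈ -1.1693e+11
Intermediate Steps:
M = 23469/2 (M = (½)*23469 = 23469/2 ≈ 11735.)
Q = 509 (Q = -3 + (-39 + 55)*32 = -3 + 16*32 = -3 + 512 = 509)
(Q + o)*(M + (18930 - 16597)*(3163 - 4482)) = (509 + 37634)*(23469/2 + (18930 - 16597)*(3163 - 4482)) = 38143*(23469/2 + 2333*(-1319)) = 38143*(23469/2 - 3077227) = 38143*(-6130985/2) = -233854160855/2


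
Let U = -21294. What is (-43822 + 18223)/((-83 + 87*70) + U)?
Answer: 25599/15287 ≈ 1.6746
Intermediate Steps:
(-43822 + 18223)/((-83 + 87*70) + U) = (-43822 + 18223)/((-83 + 87*70) - 21294) = -25599/((-83 + 6090) - 21294) = -25599/(6007 - 21294) = -25599/(-15287) = -25599*(-1/15287) = 25599/15287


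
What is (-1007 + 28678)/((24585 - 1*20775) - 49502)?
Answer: -27671/45692 ≈ -0.60560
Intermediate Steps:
(-1007 + 28678)/((24585 - 1*20775) - 49502) = 27671/((24585 - 20775) - 49502) = 27671/(3810 - 49502) = 27671/(-45692) = 27671*(-1/45692) = -27671/45692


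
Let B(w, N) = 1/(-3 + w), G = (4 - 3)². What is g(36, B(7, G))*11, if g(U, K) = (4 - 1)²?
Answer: 99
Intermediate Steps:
G = 1 (G = 1² = 1)
g(U, K) = 9 (g(U, K) = 3² = 9)
g(36, B(7, G))*11 = 9*11 = 99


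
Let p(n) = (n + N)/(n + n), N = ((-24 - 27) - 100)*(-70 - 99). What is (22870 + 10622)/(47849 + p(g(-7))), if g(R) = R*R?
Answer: 547036/785795 ≈ 0.69616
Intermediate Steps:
g(R) = R**2
N = 25519 (N = (-51 - 100)*(-169) = -151*(-169) = 25519)
p(n) = (25519 + n)/(2*n) (p(n) = (n + 25519)/(n + n) = (25519 + n)/((2*n)) = (25519 + n)*(1/(2*n)) = (25519 + n)/(2*n))
(22870 + 10622)/(47849 + p(g(-7))) = (22870 + 10622)/(47849 + (25519 + (-7)**2)/(2*((-7)**2))) = 33492/(47849 + (1/2)*(25519 + 49)/49) = 33492/(47849 + (1/2)*(1/49)*25568) = 33492/(47849 + 12784/49) = 33492/(2357385/49) = 33492*(49/2357385) = 547036/785795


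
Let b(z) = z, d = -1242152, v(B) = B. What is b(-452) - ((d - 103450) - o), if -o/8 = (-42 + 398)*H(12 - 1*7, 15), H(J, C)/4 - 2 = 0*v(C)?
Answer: 1322366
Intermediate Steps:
H(J, C) = 8 (H(J, C) = 8 + 4*(0*C) = 8 + 4*0 = 8 + 0 = 8)
o = -22784 (o = -8*(-42 + 398)*8 = -2848*8 = -8*2848 = -22784)
b(-452) - ((d - 103450) - o) = -452 - ((-1242152 - 103450) - 1*(-22784)) = -452 - (-1345602 + 22784) = -452 - 1*(-1322818) = -452 + 1322818 = 1322366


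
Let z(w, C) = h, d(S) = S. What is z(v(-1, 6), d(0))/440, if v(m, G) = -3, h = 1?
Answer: 1/440 ≈ 0.0022727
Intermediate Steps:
z(w, C) = 1
z(v(-1, 6), d(0))/440 = 1/440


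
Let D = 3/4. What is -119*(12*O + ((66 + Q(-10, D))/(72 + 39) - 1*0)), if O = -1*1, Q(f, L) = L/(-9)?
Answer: 1807967/1332 ≈ 1357.3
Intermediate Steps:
D = ¾ (D = (¼)*3 = ¾ ≈ 0.75000)
Q(f, L) = -L/9 (Q(f, L) = L*(-⅑) = -L/9)
O = -1
-119*(12*O + ((66 + Q(-10, D))/(72 + 39) - 1*0)) = -119*(12*(-1) + ((66 - ⅑*¾)/(72 + 39) - 1*0)) = -119*(-12 + ((66 - 1/12)/111 + 0)) = -119*(-12 + ((791/12)*(1/111) + 0)) = -119*(-12 + (791/1332 + 0)) = -119*(-12 + 791/1332) = -119*(-15193/1332) = 1807967/1332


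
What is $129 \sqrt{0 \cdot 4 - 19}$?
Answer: $129 i \sqrt{19} \approx 562.3 i$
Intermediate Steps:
$129 \sqrt{0 \cdot 4 - 19} = 129 \sqrt{0 - 19} = 129 \sqrt{-19} = 129 i \sqrt{19}$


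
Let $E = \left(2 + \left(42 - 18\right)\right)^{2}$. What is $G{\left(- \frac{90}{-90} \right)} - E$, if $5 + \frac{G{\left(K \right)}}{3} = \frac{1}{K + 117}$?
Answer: $- \frac{81535}{118} \approx -690.97$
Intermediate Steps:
$G{\left(K \right)} = -15 + \frac{3}{117 + K}$ ($G{\left(K \right)} = -15 + \frac{3}{K + 117} = -15 + \frac{3}{117 + K}$)
$E = 676$ ($E = \left(2 + 24\right)^{2} = 26^{2} = 676$)
$G{\left(- \frac{90}{-90} \right)} - E = \frac{3 \left(-584 - 5 \left(- \frac{90}{-90}\right)\right)}{117 - \frac{90}{-90}} - 676 = \frac{3 \left(-584 - 5 \left(\left(-90\right) \left(- \frac{1}{90}\right)\right)\right)}{117 - -1} - 676 = \frac{3 \left(-584 - 5\right)}{117 + 1} - 676 = \frac{3 \left(-584 - 5\right)}{118} - 676 = 3 \cdot \frac{1}{118} \left(-589\right) - 676 = - \frac{1767}{118} - 676 = - \frac{81535}{118}$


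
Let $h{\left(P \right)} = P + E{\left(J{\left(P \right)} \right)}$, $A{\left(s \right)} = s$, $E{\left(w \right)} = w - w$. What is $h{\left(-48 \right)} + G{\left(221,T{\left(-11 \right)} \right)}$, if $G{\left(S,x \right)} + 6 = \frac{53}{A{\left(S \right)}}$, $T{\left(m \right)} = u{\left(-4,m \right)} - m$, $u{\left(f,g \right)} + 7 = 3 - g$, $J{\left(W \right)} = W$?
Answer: $- \frac{11881}{221} \approx -53.76$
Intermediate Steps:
$u{\left(f,g \right)} = -4 - g$ ($u{\left(f,g \right)} = -7 - \left(-3 + g\right) = -4 - g$)
$E{\left(w \right)} = 0$
$T{\left(m \right)} = -4 - 2 m$ ($T{\left(m \right)} = \left(-4 - m\right) - m = -4 - 2 m$)
$h{\left(P \right)} = P$ ($h{\left(P \right)} = P + 0 = P$)
$G{\left(S,x \right)} = -6 + \frac{53}{S}$
$h{\left(-48 \right)} + G{\left(221,T{\left(-11 \right)} \right)} = -48 - \left(6 - \frac{53}{221}\right) = -48 + \left(-6 + 53 \cdot \frac{1}{221}\right) = -48 + \left(-6 + \frac{53}{221}\right) = -48 - \frac{1273}{221} = - \frac{11881}{221}$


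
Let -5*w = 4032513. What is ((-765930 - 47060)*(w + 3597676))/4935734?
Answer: -1134598031233/2467867 ≈ -4.5975e+5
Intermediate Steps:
w = -4032513/5 (w = -⅕*4032513 = -4032513/5 ≈ -8.0650e+5)
((-765930 - 47060)*(w + 3597676))/4935734 = ((-765930 - 47060)*(-4032513/5 + 3597676))/4935734 = -812990*13955867/5*(1/4935734) = -2269196062466*1/4935734 = -1134598031233/2467867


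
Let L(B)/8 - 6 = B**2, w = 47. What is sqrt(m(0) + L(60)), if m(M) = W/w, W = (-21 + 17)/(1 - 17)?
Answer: 5*sqrt(10196039)/94 ≈ 169.85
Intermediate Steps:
W = 1/4 (W = -4/(-16) = -4*(-1/16) = 1/4 ≈ 0.25000)
L(B) = 48 + 8*B**2
m(M) = 1/188 (m(M) = (1/4)/47 = (1/4)*(1/47) = 1/188)
sqrt(m(0) + L(60)) = sqrt(1/188 + (48 + 8*60**2)) = sqrt(1/188 + (48 + 8*3600)) = sqrt(1/188 + (48 + 28800)) = sqrt(1/188 + 28848) = sqrt(5423425/188) = 5*sqrt(10196039)/94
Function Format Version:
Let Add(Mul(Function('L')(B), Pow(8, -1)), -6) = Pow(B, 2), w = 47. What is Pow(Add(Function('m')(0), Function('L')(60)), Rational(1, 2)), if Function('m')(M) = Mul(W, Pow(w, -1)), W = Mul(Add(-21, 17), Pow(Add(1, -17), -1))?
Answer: Mul(Rational(5, 94), Pow(10196039, Rational(1, 2))) ≈ 169.85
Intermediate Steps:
W = Rational(1, 4) (W = Mul(-4, Pow(-16, -1)) = Mul(-4, Rational(-1, 16)) = Rational(1, 4) ≈ 0.25000)
Function('L')(B) = Add(48, Mul(8, Pow(B, 2)))
Function('m')(M) = Rational(1, 188) (Function('m')(M) = Mul(Rational(1, 4), Pow(47, -1)) = Mul(Rational(1, 4), Rational(1, 47)) = Rational(1, 188))
Pow(Add(Function('m')(0), Function('L')(60)), Rational(1, 2)) = Pow(Add(Rational(1, 188), Add(48, Mul(8, Pow(60, 2)))), Rational(1, 2)) = Pow(Add(Rational(1, 188), Add(48, Mul(8, 3600))), Rational(1, 2)) = Pow(Add(Rational(1, 188), Add(48, 28800)), Rational(1, 2)) = Pow(Add(Rational(1, 188), 28848), Rational(1, 2)) = Pow(Rational(5423425, 188), Rational(1, 2)) = Mul(Rational(5, 94), Pow(10196039, Rational(1, 2)))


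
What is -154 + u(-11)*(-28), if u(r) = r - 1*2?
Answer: 210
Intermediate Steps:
u(r) = -2 + r (u(r) = r - 2 = -2 + r)
-154 + u(-11)*(-28) = -154 + (-2 - 11)*(-28) = -154 - 13*(-28) = -154 + 364 = 210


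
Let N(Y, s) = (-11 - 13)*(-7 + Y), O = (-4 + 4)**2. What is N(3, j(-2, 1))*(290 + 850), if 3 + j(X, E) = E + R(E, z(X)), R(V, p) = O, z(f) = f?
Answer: 109440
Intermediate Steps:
O = 0 (O = 0**2 = 0)
R(V, p) = 0
j(X, E) = -3 + E (j(X, E) = -3 + (E + 0) = -3 + E)
N(Y, s) = 168 - 24*Y (N(Y, s) = -24*(-7 + Y) = 168 - 24*Y)
N(3, j(-2, 1))*(290 + 850) = (168 - 24*3)*(290 + 850) = (168 - 72)*1140 = 96*1140 = 109440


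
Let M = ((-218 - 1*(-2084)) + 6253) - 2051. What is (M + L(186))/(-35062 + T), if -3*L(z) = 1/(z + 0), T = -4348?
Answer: -3385943/21990780 ≈ -0.15397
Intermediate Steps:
L(z) = -1/(3*z) (L(z) = -1/(3*(z + 0)) = -1/(3*z))
M = 6068 (M = ((-218 + 2084) + 6253) - 2051 = (1866 + 6253) - 2051 = 8119 - 2051 = 6068)
(M + L(186))/(-35062 + T) = (6068 - 1/3/186)/(-35062 - 4348) = (6068 - 1/3*1/186)/(-39410) = (6068 - 1/558)*(-1/39410) = (3385943/558)*(-1/39410) = -3385943/21990780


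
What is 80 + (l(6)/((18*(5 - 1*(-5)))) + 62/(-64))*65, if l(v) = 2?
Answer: 5113/288 ≈ 17.753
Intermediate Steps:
80 + (l(6)/((18*(5 - 1*(-5)))) + 62/(-64))*65 = 80 + (2/((18*(5 - 1*(-5)))) + 62/(-64))*65 = 80 + (2/((18*(5 + 5))) + 62*(-1/64))*65 = 80 + (2/((18*10)) - 31/32)*65 = 80 + (2/180 - 31/32)*65 = 80 + (2*(1/180) - 31/32)*65 = 80 + (1/90 - 31/32)*65 = 80 - 1379/1440*65 = 80 - 17927/288 = 5113/288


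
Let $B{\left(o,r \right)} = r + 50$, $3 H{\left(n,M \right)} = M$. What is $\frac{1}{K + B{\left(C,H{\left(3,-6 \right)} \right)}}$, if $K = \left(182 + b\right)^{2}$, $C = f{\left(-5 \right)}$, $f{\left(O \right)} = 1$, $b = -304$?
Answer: $\frac{1}{14932} \approx 6.697 \cdot 10^{-5}$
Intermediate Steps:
$H{\left(n,M \right)} = \frac{M}{3}$
$C = 1$
$B{\left(o,r \right)} = 50 + r$
$K = 14884$ ($K = \left(182 - 304\right)^{2} = \left(-122\right)^{2} = 14884$)
$\frac{1}{K + B{\left(C,H{\left(3,-6 \right)} \right)}} = \frac{1}{14884 + \left(50 + \frac{1}{3} \left(-6\right)\right)} = \frac{1}{14884 + \left(50 - 2\right)} = \frac{1}{14884 + 48} = \frac{1}{14932}$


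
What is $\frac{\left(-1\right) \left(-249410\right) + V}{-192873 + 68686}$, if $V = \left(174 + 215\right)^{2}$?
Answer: $- \frac{400731}{124187} \approx -3.2268$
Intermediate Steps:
$V = 151321$ ($V = 389^{2} = 151321$)
$\frac{\left(-1\right) \left(-249410\right) + V}{-192873 + 68686} = \frac{\left(-1\right) \left(-249410\right) + 151321}{-192873 + 68686} = \frac{249410 + 151321}{-124187} = 400731 \left(- \frac{1}{124187}\right) = - \frac{400731}{124187}$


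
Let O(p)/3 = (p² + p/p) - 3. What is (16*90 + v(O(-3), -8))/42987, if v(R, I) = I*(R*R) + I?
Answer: -2096/42987 ≈ -0.048759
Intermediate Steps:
O(p) = -6 + 3*p² (O(p) = 3*((p² + p/p) - 3) = 3*((p² + 1) - 3) = 3*((1 + p²) - 3) = 3*(-2 + p²) = -6 + 3*p²)
v(R, I) = I + I*R² (v(R, I) = I*R² + I = I + I*R²)
(16*90 + v(O(-3), -8))/42987 = (16*90 - 8*(1 + (-6 + 3*(-3)²)²))/42987 = (1440 - 8*(1 + (-6 + 3*9)²))*(1/42987) = (1440 - 8*(1 + (-6 + 27)²))*(1/42987) = (1440 - 8*(1 + 21²))*(1/42987) = (1440 - 8*(1 + 441))*(1/42987) = (1440 - 8*442)*(1/42987) = (1440 - 3536)*(1/42987) = -2096*1/42987 = -2096/42987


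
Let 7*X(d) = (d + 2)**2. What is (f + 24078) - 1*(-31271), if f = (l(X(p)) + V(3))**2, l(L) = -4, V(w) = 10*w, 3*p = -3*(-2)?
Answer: 56025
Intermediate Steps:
p = 2 (p = (-3*(-2))/3 = (1/3)*6 = 2)
X(d) = (2 + d)**2/7 (X(d) = (d + 2)**2/7 = (2 + d)**2/7)
f = 676 (f = (-4 + 10*3)**2 = (-4 + 30)**2 = 26**2 = 676)
(f + 24078) - 1*(-31271) = (676 + 24078) - 1*(-31271) = 24754 + 31271 = 56025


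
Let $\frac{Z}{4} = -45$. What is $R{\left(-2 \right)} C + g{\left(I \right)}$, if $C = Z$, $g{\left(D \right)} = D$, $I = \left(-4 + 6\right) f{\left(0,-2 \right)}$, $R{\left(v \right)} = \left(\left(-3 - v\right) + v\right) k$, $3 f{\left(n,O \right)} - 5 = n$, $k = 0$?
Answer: $\frac{10}{3} \approx 3.3333$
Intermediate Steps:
$f{\left(n,O \right)} = \frac{5}{3} + \frac{n}{3}$
$R{\left(v \right)} = 0$ ($R{\left(v \right)} = \left(\left(-3 - v\right) + v\right) 0 = \left(-3\right) 0 = 0$)
$Z = -180$ ($Z = 4 \left(-45\right) = -180$)
$I = \frac{10}{3}$ ($I = \left(-4 + 6\right) \left(\frac{5}{3} + \frac{1}{3} \cdot 0\right) = 2 \left(\frac{5}{3} + 0\right) = 2 \cdot \frac{5}{3} = \frac{10}{3} \approx 3.3333$)
$C = -180$
$R{\left(-2 \right)} C + g{\left(I \right)} = 0 \left(-180\right) + \frac{10}{3} = 0 + \frac{10}{3} = \frac{10}{3}$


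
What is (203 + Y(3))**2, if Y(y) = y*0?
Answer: 41209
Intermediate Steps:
Y(y) = 0
(203 + Y(3))**2 = (203 + 0)**2 = 203**2 = 41209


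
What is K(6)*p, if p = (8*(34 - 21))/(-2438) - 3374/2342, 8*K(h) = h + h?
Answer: -6352035/2854898 ≈ -2.2250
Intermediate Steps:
K(h) = h/4 (K(h) = (h + h)/8 = (2*h)/8 = h/4)
p = -2117345/1427449 (p = (8*13)*(-1/2438) - 3374*1/2342 = 104*(-1/2438) - 1687/1171 = -52/1219 - 1687/1171 = -2117345/1427449 ≈ -1.4833)
K(6)*p = ((1/4)*6)*(-2117345/1427449) = (3/2)*(-2117345/1427449) = -6352035/2854898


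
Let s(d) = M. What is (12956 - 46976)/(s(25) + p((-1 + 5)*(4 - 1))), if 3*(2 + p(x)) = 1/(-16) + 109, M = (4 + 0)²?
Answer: -15552/23 ≈ -676.17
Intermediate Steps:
M = 16 (M = 4² = 16)
s(d) = 16
p(x) = 549/16 (p(x) = -2 + (1/(-16) + 109)/3 = -2 + (-1/16 + 109)/3 = -2 + (⅓)*(1743/16) = -2 + 581/16 = 549/16)
(12956 - 46976)/(s(25) + p((-1 + 5)*(4 - 1))) = (12956 - 46976)/(16 + 549/16) = -34020/805/16 = -34020*16/805 = -15552/23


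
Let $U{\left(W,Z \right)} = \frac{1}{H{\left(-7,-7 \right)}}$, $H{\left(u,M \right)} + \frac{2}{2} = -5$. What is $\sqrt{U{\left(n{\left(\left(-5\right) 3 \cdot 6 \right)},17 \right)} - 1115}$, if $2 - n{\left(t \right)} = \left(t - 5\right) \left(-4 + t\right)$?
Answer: $\frac{i \sqrt{40146}}{6} \approx 33.394 i$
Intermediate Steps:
$H{\left(u,M \right)} = -6$ ($H{\left(u,M \right)} = -1 - 5 = -6$)
$n{\left(t \right)} = 2 - \left(-5 + t\right) \left(-4 + t\right)$ ($n{\left(t \right)} = 2 - \left(t - 5\right) \left(-4 + t\right) = 2 - \left(-5 + t\right) \left(-4 + t\right)$)
$U{\left(W,Z \right)} = - \frac{1}{6}$ ($U{\left(W,Z \right)} = \frac{1}{-6} = - \frac{1}{6}$)
$\sqrt{U{\left(n{\left(\left(-5\right) 3 \cdot 6 \right)},17 \right)} - 1115} = \sqrt{- \frac{1}{6} - 1115} = \sqrt{- \frac{6691}{6}} = \frac{i \sqrt{40146}}{6}$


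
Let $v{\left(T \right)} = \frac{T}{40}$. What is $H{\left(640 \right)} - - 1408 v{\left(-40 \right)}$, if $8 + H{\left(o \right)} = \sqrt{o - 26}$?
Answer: $-1416 + \sqrt{614} \approx -1391.2$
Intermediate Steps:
$v{\left(T \right)} = \frac{T}{40}$ ($v{\left(T \right)} = T \frac{1}{40} = \frac{T}{40}$)
$H{\left(o \right)} = -8 + \sqrt{-26 + o}$ ($H{\left(o \right)} = -8 + \sqrt{o - 26} = -8 + \sqrt{-26 + o}$)
$H{\left(640 \right)} - - 1408 v{\left(-40 \right)} = \left(-8 + \sqrt{-26 + 640}\right) - - 1408 \cdot \frac{1}{40} \left(-40\right) = \left(-8 + \sqrt{614}\right) - \left(-1408\right) \left(-1\right) = \left(-8 + \sqrt{614}\right) - 1408 = -1416 + \sqrt{614}$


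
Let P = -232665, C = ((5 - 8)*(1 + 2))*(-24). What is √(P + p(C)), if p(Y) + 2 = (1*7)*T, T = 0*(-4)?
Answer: I*√232667 ≈ 482.36*I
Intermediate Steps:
T = 0
C = 216 (C = -3*3*(-24) = -9*(-24) = 216)
p(Y) = -2 (p(Y) = -2 + (1*7)*0 = -2 + 7*0 = -2 + 0 = -2)
√(P + p(C)) = √(-232665 - 2) = √(-232667) = I*√232667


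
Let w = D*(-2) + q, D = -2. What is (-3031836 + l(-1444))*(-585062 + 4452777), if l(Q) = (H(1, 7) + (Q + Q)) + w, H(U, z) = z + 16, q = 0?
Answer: -11737343107355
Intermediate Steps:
H(U, z) = 16 + z
w = 4 (w = -2*(-2) + 0 = 4 + 0 = 4)
l(Q) = 27 + 2*Q (l(Q) = ((16 + 7) + (Q + Q)) + 4 = (23 + 2*Q) + 4 = 27 + 2*Q)
(-3031836 + l(-1444))*(-585062 + 4452777) = (-3031836 + (27 + 2*(-1444)))*(-585062 + 4452777) = (-3031836 + (27 - 2888))*3867715 = (-3031836 - 2861)*3867715 = -3034697*3867715 = -11737343107355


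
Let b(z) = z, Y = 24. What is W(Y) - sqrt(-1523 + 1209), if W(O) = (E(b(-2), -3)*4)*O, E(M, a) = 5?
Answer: 480 - I*sqrt(314) ≈ 480.0 - 17.72*I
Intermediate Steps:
W(O) = 20*O (W(O) = (5*4)*O = 20*O)
W(Y) - sqrt(-1523 + 1209) = 20*24 - sqrt(-1523 + 1209) = 480 - sqrt(-314) = 480 - I*sqrt(314)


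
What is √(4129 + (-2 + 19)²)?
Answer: 47*√2 ≈ 66.468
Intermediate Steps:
√(4129 + (-2 + 19)²) = √(4129 + 17²) = √(4129 + 289) = √4418 = 47*√2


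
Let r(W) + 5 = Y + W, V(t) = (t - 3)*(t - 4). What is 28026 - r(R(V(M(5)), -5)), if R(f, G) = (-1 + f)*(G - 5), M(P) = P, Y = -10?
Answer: 28051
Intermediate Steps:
V(t) = (-4 + t)*(-3 + t) (V(t) = (-3 + t)*(-4 + t) = (-4 + t)*(-3 + t))
R(f, G) = (-1 + f)*(-5 + G)
r(W) = -15 + W (r(W) = -5 + (-10 + W) = -15 + W)
28026 - r(R(V(M(5)), -5)) = 28026 - (-15 + (5 - 1*(-5) - 5*(12 + 5² - 7*5) - 5*(12 + 5² - 7*5))) = 28026 - (-15 + (5 + 5 - 5*(12 + 25 - 35) - 5*(12 + 25 - 35))) = 28026 - (-15 + (5 + 5 - 5*2 - 5*2)) = 28026 - (-15 + (5 + 5 - 10 - 10)) = 28026 - (-15 - 10) = 28026 - 1*(-25) = 28026 + 25 = 28051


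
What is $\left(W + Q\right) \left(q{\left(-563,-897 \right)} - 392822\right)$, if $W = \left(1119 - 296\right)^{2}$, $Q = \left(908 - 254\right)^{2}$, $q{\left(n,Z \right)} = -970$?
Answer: $-435157880640$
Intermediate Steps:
$Q = 427716$ ($Q = 654^{2} = 427716$)
$W = 677329$ ($W = 823^{2} = 677329$)
$\left(W + Q\right) \left(q{\left(-563,-897 \right)} - 392822\right) = \left(677329 + 427716\right) \left(-970 - 392822\right) = 1105045 \left(-393792\right) = -435157880640$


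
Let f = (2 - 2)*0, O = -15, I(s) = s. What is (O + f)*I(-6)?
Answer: 90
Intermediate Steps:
f = 0 (f = 0*0 = 0)
(O + f)*I(-6) = (-15 + 0)*(-6) = -15*(-6) = 90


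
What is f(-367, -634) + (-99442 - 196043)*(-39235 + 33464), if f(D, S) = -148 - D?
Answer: 1705244154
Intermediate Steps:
f(-367, -634) + (-99442 - 196043)*(-39235 + 33464) = (-148 - 1*(-367)) + (-99442 - 196043)*(-39235 + 33464) = (-148 + 367) - 295485*(-5771) = 219 + 1705243935 = 1705244154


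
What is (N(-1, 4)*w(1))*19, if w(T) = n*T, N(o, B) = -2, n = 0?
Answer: 0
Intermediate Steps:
w(T) = 0 (w(T) = 0*T = 0)
(N(-1, 4)*w(1))*19 = -2*0*19 = 0*19 = 0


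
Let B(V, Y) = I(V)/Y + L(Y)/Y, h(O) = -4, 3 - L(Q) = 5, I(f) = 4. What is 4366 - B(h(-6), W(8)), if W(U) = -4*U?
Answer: 69857/16 ≈ 4366.1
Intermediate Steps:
L(Q) = -2 (L(Q) = 3 - 1*5 = 3 - 5 = -2)
B(V, Y) = 2/Y (B(V, Y) = 4/Y - 2/Y = 2/Y)
4366 - B(h(-6), W(8)) = 4366 - 2/((-4*8)) = 4366 - 2/(-32) = 4366 - 2*(-1)/32 = 4366 - 1*(-1/16) = 4366 + 1/16 = 69857/16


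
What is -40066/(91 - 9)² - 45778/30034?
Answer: -377788379/50487154 ≈ -7.4829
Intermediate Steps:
-40066/(91 - 9)² - 45778/30034 = -40066/(82²) - 45778*1/30034 = -40066/6724 - 22889/15017 = -40066*1/6724 - 22889/15017 = -20033/3362 - 22889/15017 = -377788379/50487154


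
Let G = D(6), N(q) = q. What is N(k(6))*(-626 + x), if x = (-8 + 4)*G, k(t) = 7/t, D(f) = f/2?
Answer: -2233/3 ≈ -744.33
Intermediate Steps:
D(f) = f/2 (D(f) = f*(1/2) = f/2)
G = 3 (G = (1/2)*6 = 3)
x = -12 (x = (-8 + 4)*3 = -4*3 = -12)
N(k(6))*(-626 + x) = (7/6)*(-626 - 12) = (7*(1/6))*(-638) = (7/6)*(-638) = -2233/3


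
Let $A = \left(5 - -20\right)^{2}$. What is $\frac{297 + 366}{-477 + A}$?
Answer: $\frac{663}{148} \approx 4.4797$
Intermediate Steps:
$A = 625$ ($A = \left(5 + 20\right)^{2} = 25^{2} = 625$)
$\frac{297 + 366}{-477 + A} = \frac{297 + 366}{-477 + 625} = \frac{663}{148}$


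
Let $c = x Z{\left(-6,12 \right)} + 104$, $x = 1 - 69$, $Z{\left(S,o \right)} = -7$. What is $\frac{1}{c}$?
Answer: $\frac{1}{580} \approx 0.0017241$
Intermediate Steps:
$x = -68$ ($x = 1 - 69 = -68$)
$c = 580$ ($c = \left(-68\right) \left(-7\right) + 104 = 476 + 104 = 580$)
$\frac{1}{c} = \frac{1}{580}$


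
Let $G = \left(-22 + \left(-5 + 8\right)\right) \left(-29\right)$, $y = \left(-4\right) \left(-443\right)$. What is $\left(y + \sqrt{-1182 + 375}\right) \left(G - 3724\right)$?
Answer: $-5622556 - 3173 i \sqrt{807} \approx -5.6226 \cdot 10^{6} - 90138.0 i$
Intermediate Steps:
$y = 1772$
$G = 551$ ($G = \left(-22 + 3\right) \left(-29\right) = \left(-19\right) \left(-29\right) = 551$)
$\left(y + \sqrt{-1182 + 375}\right) \left(G - 3724\right) = \left(1772 + \sqrt{-1182 + 375}\right) \left(551 - 3724\right) = \left(1772 + \sqrt{-807}\right) \left(-3173\right) = \left(1772 + i \sqrt{807}\right) \left(-3173\right) = -5622556 - 3173 i \sqrt{807}$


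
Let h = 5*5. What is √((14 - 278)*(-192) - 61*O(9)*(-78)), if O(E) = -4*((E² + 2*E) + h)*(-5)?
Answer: 4*√740658 ≈ 3442.5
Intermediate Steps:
h = 25
O(E) = 500 + 20*E² + 40*E (O(E) = -4*((E² + 2*E) + 25)*(-5) = -4*(25 + E² + 2*E)*(-5) = (-100 - 8*E - 4*E²)*(-5) = 500 + 20*E² + 40*E)
√((14 - 278)*(-192) - 61*O(9)*(-78)) = √((14 - 278)*(-192) - 61*(500 + 20*9² + 40*9)*(-78)) = √(-264*(-192) - 61*(500 + 20*81 + 360)*(-78)) = √(50688 - 61*(500 + 1620 + 360)*(-78)) = √(50688 - 61*2480*(-78)) = √(50688 - 151280*(-78)) = √(50688 + 11799840) = √11850528 = 4*√740658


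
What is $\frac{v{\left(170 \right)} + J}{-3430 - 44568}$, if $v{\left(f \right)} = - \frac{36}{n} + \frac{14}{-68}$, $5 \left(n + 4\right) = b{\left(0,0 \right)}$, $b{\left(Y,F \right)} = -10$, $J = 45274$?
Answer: $- \frac{1539513}{1631932} \approx -0.94337$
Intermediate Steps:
$n = -6$ ($n = -4 + \frac{1}{5} \left(-10\right) = -4 - 2 = -6$)
$v{\left(f \right)} = \frac{197}{34}$ ($v{\left(f \right)} = - \frac{36}{-6} + \frac{14}{-68} = \left(-36\right) \left(- \frac{1}{6}\right) + 14 \left(- \frac{1}{68}\right) = 6 - \frac{7}{34} = \frac{197}{34}$)
$\frac{v{\left(170 \right)} + J}{-3430 - 44568} = \frac{\frac{197}{34} + 45274}{-3430 - 44568} = \frac{1539513}{34 \left(-47998\right)} = \frac{1539513}{34} \left(- \frac{1}{47998}\right) = - \frac{1539513}{1631932}$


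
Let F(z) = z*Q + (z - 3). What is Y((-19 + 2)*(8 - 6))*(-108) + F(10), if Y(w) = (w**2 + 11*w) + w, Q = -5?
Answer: -80827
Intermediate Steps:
F(z) = -3 - 4*z (F(z) = z*(-5) + (z - 3) = -5*z + (-3 + z) = -3 - 4*z)
Y(w) = w**2 + 12*w
Y((-19 + 2)*(8 - 6))*(-108) + F(10) = (((-19 + 2)*(8 - 6))*(12 + (-19 + 2)*(8 - 6)))*(-108) + (-3 - 4*10) = ((-17*2)*(12 - 17*2))*(-108) + (-3 - 40) = -34*(12 - 34)*(-108) - 43 = -34*(-22)*(-108) - 43 = 748*(-108) - 43 = -80784 - 43 = -80827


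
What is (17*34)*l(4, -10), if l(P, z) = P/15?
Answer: 2312/15 ≈ 154.13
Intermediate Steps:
l(P, z) = P/15 (l(P, z) = P*(1/15) = P/15)
(17*34)*l(4, -10) = (17*34)*((1/15)*4) = 578*(4/15) = 2312/15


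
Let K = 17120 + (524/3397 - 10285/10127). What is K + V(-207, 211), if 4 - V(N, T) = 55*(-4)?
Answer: 596628579539/34401419 ≈ 17343.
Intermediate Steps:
V(N, T) = 224 (V(N, T) = 4 - 55*(-4) = 4 - 1*(-220) = 4 + 220 = 224)
K = 588922661683/34401419 (K = 17120 + (524*(1/3397) - 10285*1/10127) = 17120 + (524/3397 - 10285/10127) = 17120 - 29631597/34401419 = 588922661683/34401419 ≈ 17119.)
K + V(-207, 211) = 588922661683/34401419 + 224 = 596628579539/34401419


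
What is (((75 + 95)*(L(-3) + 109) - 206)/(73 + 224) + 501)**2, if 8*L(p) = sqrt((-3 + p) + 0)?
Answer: 74478469151/235224 + 1578365*I*sqrt(6)/19602 ≈ 3.1663e+5 + 197.23*I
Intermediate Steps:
L(p) = sqrt(-3 + p)/8 (L(p) = sqrt((-3 + p) + 0)/8 = sqrt(-3 + p)/8)
(((75 + 95)*(L(-3) + 109) - 206)/(73 + 224) + 501)**2 = (((75 + 95)*(sqrt(-3 - 3)/8 + 109) - 206)/(73 + 224) + 501)**2 = ((170*(sqrt(-6)/8 + 109) - 206)/297 + 501)**2 = ((170*((I*sqrt(6))/8 + 109) - 206)*(1/297) + 501)**2 = ((170*(I*sqrt(6)/8 + 109) - 206)*(1/297) + 501)**2 = ((170*(109 + I*sqrt(6)/8) - 206)*(1/297) + 501)**2 = (((18530 + 85*I*sqrt(6)/4) - 206)*(1/297) + 501)**2 = ((18324 + 85*I*sqrt(6)/4)*(1/297) + 501)**2 = ((2036/33 + 85*I*sqrt(6)/1188) + 501)**2 = (18569/33 + 85*I*sqrt(6)/1188)**2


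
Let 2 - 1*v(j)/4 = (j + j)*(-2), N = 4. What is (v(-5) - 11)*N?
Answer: -332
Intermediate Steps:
v(j) = 8 + 16*j (v(j) = 8 - 4*(j + j)*(-2) = 8 - 4*2*j*(-2) = 8 - (-16)*j = 8 + 16*j)
(v(-5) - 11)*N = ((8 + 16*(-5)) - 11)*4 = ((8 - 80) - 11)*4 = (-72 - 11)*4 = -83*4 = -332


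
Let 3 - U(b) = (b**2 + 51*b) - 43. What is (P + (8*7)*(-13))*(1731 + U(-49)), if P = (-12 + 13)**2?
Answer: -1363125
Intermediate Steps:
U(b) = 46 - b**2 - 51*b (U(b) = 3 - ((b**2 + 51*b) - 43) = 3 - (-43 + b**2 + 51*b) = 3 + (43 - b**2 - 51*b) = 46 - b**2 - 51*b)
P = 1 (P = 1**2 = 1)
(P + (8*7)*(-13))*(1731 + U(-49)) = (1 + (8*7)*(-13))*(1731 + (46 - 1*(-49)**2 - 51*(-49))) = (1 + 56*(-13))*(1731 + (46 - 1*2401 + 2499)) = (1 - 728)*(1731 + (46 - 2401 + 2499)) = -727*(1731 + 144) = -727*1875 = -1363125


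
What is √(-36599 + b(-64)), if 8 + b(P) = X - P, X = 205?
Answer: I*√36338 ≈ 190.63*I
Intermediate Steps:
b(P) = 197 - P (b(P) = -8 + (205 - P) = 197 - P)
√(-36599 + b(-64)) = √(-36599 + (197 - 1*(-64))) = √(-36599 + (197 + 64)) = √(-36599 + 261) = √(-36338) = I*√36338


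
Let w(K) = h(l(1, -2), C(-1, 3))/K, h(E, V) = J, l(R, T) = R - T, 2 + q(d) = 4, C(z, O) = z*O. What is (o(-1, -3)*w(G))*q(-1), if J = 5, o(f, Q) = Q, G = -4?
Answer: 15/2 ≈ 7.5000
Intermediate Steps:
C(z, O) = O*z
q(d) = 2 (q(d) = -2 + 4 = 2)
h(E, V) = 5
w(K) = 5/K
(o(-1, -3)*w(G))*q(-1) = -15/(-4)*2 = -15*(-1)/4*2 = -3*(-5/4)*2 = (15/4)*2 = 15/2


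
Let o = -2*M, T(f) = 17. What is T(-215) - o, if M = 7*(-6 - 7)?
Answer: -165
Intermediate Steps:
M = -91 (M = 7*(-13) = -91)
o = 182 (o = -2*(-91) = 182)
T(-215) - o = 17 - 1*182 = 17 - 182 = -165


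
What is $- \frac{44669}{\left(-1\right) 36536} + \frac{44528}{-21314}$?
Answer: $- \frac{337399971}{389364152} \approx -0.86654$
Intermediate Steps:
$- \frac{44669}{\left(-1\right) 36536} + \frac{44528}{-21314} = - \frac{44669}{-36536} + 44528 \left(- \frac{1}{21314}\right) = \left(-44669\right) \left(- \frac{1}{36536}\right) - \frac{22264}{10657} = \frac{44669}{36536} - \frac{22264}{10657} = - \frac{337399971}{389364152}$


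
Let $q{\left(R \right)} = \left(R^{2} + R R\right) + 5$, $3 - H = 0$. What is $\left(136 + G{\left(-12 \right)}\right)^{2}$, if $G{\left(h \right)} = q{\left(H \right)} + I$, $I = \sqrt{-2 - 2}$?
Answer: $25277 + 636 i \approx 25277.0 + 636.0 i$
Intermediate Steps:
$H = 3$ ($H = 3 - 0 = 3 + 0 = 3$)
$I = 2 i$ ($I = \sqrt{-4} = 2 i \approx 2.0 i$)
$q{\left(R \right)} = 5 + 2 R^{2}$ ($q{\left(R \right)} = \left(R^{2} + R^{2}\right) + 5 = 2 R^{2} + 5 = 5 + 2 R^{2}$)
$G{\left(h \right)} = 23 + 2 i$ ($G{\left(h \right)} = \left(5 + 2 \cdot 3^{2}\right) + 2 i = \left(5 + 2 \cdot 9\right) + 2 i = \left(5 + 18\right) + 2 i = 23 + 2 i$)
$\left(136 + G{\left(-12 \right)}\right)^{2} = \left(136 + \left(23 + 2 i\right)\right)^{2} = \left(159 + 2 i\right)^{2}$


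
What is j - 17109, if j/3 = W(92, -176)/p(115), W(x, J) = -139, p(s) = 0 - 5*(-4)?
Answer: -342597/20 ≈ -17130.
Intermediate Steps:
p(s) = 20 (p(s) = 0 + 20 = 20)
j = -417/20 (j = 3*(-139/20) = -417/20 ≈ -20.850)
j - 17109 = -417/20 - 17109 = -342597/20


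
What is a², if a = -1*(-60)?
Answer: 3600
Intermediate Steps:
a = 60
a² = 60² = 3600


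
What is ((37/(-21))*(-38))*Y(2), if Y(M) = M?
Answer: 2812/21 ≈ 133.90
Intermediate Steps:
((37/(-21))*(-38))*Y(2) = ((37/(-21))*(-38))*2 = ((37*(-1/21))*(-38))*2 = -37/21*(-38)*2 = (1406/21)*2 = 2812/21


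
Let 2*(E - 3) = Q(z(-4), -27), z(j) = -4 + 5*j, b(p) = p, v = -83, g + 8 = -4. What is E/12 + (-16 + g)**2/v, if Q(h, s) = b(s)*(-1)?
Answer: -5359/664 ≈ -8.0708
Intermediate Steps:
g = -12 (g = -8 - 4 = -12)
Q(h, s) = -s (Q(h, s) = s*(-1) = -s)
E = 33/2 (E = 3 + (-1*(-27))/2 = 3 + (1/2)*27 = 3 + 27/2 = 33/2 ≈ 16.500)
E/12 + (-16 + g)**2/v = (33/2)/12 + (-16 - 12)**2/(-83) = (33/2)*(1/12) + (-28)**2*(-1/83) = 11/8 + 784*(-1/83) = 11/8 - 784/83 = -5359/664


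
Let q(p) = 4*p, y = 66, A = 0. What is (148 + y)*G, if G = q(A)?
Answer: 0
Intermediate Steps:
G = 0 (G = 4*0 = 0)
(148 + y)*G = (148 + 66)*0 = 214*0 = 0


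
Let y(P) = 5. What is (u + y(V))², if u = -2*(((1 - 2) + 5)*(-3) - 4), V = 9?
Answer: 1369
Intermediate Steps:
u = 32 (u = -2*((-1 + 5)*(-3) - 4) = -2*(4*(-3) - 4) = -2*(-12 - 4) = -2*(-16) = 32)
(u + y(V))² = (32 + 5)² = 37² = 1369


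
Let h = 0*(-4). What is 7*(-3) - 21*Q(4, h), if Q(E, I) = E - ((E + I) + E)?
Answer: 63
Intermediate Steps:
h = 0
Q(E, I) = -E - I (Q(E, I) = E - (I + 2*E) = E + (-I - 2*E) = -E - I)
7*(-3) - 21*Q(4, h) = 7*(-3) - 21*(-1*4 - 1*0) = -21 - 21*(-4 + 0) = -21 - 21*(-4) = -21 + 84 = 63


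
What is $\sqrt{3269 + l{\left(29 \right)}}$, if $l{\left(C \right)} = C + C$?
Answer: $\sqrt{3327} \approx 57.68$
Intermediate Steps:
$l{\left(C \right)} = 2 C$
$\sqrt{3269 + l{\left(29 \right)}} = \sqrt{3269 + 2 \cdot 29} = \sqrt{3269 + 58} = \sqrt{3327}$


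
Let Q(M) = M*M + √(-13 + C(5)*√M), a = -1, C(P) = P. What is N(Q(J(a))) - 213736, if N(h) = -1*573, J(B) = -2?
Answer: -214309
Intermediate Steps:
Q(M) = M² + √(-13 + 5*√M) (Q(M) = M*M + √(-13 + 5*√M) = M² + √(-13 + 5*√M))
N(h) = -573
N(Q(J(a))) - 213736 = -573 - 213736 = -214309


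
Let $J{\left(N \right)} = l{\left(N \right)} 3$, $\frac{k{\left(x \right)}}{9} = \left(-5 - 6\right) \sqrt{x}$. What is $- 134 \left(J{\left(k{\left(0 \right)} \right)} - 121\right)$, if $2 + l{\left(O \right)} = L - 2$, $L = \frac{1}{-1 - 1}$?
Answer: $18023$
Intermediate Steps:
$L = - \frac{1}{2}$ ($L = \frac{1}{-2} = - \frac{1}{2} \approx -0.5$)
$k{\left(x \right)} = - 99 \sqrt{x}$ ($k{\left(x \right)} = 9 \left(-5 - 6\right) \sqrt{x} = 9 \left(- 11 \sqrt{x}\right) = - 99 \sqrt{x}$)
$l{\left(O \right)} = - \frac{9}{2}$ ($l{\left(O \right)} = -2 - \frac{5}{2} = - \frac{9}{2}$)
$J{\left(N \right)} = - \frac{27}{2}$ ($J{\left(N \right)} = \left(- \frac{9}{2}\right) 3 = - \frac{27}{2}$)
$- 134 \left(J{\left(k{\left(0 \right)} \right)} - 121\right) = - 134 \left(- \frac{27}{2} - 121\right) = \left(-134\right) \left(- \frac{269}{2}\right) = 18023$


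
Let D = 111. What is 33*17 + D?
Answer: 672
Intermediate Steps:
33*17 + D = 33*17 + 111 = 561 + 111 = 672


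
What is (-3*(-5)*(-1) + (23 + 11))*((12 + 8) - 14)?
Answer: 114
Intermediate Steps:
(-3*(-5)*(-1) + (23 + 11))*((12 + 8) - 14) = (15*(-1) + 34)*(20 - 14) = (-15 + 34)*6 = 19*6 = 114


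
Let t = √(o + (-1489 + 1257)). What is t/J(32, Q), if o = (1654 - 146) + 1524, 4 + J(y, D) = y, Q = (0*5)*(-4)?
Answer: 5*√7/7 ≈ 1.8898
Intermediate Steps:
Q = 0 (Q = 0*(-4) = 0)
J(y, D) = -4 + y
o = 3032 (o = 1508 + 1524 = 3032)
t = 20*√7 (t = √(3032 + (-1489 + 1257)) = √(3032 - 232) = √2800 = 20*√7 ≈ 52.915)
t/J(32, Q) = (20*√7)/(-4 + 32) = (20*√7)/28 = (20*√7)*(1/28) = 5*√7/7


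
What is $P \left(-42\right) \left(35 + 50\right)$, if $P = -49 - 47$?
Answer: $342720$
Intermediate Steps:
$P = -96$ ($P = -49 - 47 = -96$)
$P \left(-42\right) \left(35 + 50\right) = \left(-96\right) \left(-42\right) \left(35 + 50\right) = 4032 \cdot 85 = 342720$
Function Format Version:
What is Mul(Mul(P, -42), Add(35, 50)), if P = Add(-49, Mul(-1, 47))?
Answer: 342720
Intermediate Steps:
P = -96 (P = Add(-49, -47) = -96)
Mul(Mul(P, -42), Add(35, 50)) = Mul(Mul(-96, -42), Add(35, 50)) = Mul(4032, 85) = 342720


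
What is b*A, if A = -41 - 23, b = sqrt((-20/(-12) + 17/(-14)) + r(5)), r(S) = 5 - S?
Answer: -32*sqrt(798)/21 ≈ -43.046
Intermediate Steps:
b = sqrt(798)/42 (b = sqrt((-20/(-12) + 17/(-14)) + (5 - 1*5)) = sqrt((-20*(-1/12) + 17*(-1/14)) + (5 - 5)) = sqrt((5/3 - 17/14) + 0) = sqrt(19/42 + 0) = sqrt(19/42) = sqrt(798)/42 ≈ 0.67259)
A = -64
b*A = (sqrt(798)/42)*(-64) = -32*sqrt(798)/21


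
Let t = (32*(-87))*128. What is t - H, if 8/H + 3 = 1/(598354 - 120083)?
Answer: -127823574914/358703 ≈ -3.5635e+5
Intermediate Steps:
t = -356352 (t = -2784*128 = -356352)
H = -956542/358703 (H = 8/(-3 + 1/(598354 - 120083)) = 8/(-3 + 1/478271) = 8/(-1434812/478271) = 8*(-478271/1434812) = -956542/358703 ≈ -2.6667)
t - H = -356352 - 1*(-956542/358703) = -356352 + 956542/358703 = -127823574914/358703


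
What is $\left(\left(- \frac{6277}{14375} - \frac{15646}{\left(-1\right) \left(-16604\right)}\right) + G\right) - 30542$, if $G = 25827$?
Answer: $- \frac{562858561029}{119341250} \approx -4716.4$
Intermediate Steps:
$\left(\left(- \frac{6277}{14375} - \frac{15646}{\left(-1\right) \left(-16604\right)}\right) + G\right) - 30542 = \left(\left(- \frac{6277}{14375} - \frac{15646}{\left(-1\right) \left(-16604\right)}\right) + 25827\right) - 30542 = \left(\left(\left(-6277\right) \frac{1}{14375} - \frac{15646}{16604}\right) + 25827\right) - 30542 = \left(\left(- \frac{6277}{14375} - \frac{7823}{8302}\right) + 25827\right) - 30542 = \left(- \frac{164567279}{119341250} + 25827\right) - 30542 = \frac{3082061896471}{119341250} - 30542 = - \frac{562858561029}{119341250}$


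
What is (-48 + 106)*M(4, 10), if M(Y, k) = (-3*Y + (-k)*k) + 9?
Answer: -5974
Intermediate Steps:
M(Y, k) = 9 - k**2 - 3*Y (M(Y, k) = (-3*Y - k**2) + 9 = (-k**2 - 3*Y) + 9 = 9 - k**2 - 3*Y)
(-48 + 106)*M(4, 10) = (-48 + 106)*(9 - 1*10**2 - 3*4) = 58*(9 - 1*100 - 12) = 58*(9 - 100 - 12) = 58*(-103) = -5974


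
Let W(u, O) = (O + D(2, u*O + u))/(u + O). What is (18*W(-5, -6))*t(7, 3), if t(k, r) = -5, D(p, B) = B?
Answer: 1710/11 ≈ 155.45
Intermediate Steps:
W(u, O) = (O + u + O*u)/(O + u) (W(u, O) = (O + (u*O + u))/(u + O) = (O + (O*u + u))/(O + u) = (O + (u + O*u))/(O + u) = (O + u + O*u)/(O + u))
(18*W(-5, -6))*t(7, 3) = (18*((-6 - 5*(1 - 6))/(-6 - 5)))*(-5) = (18*((-6 - 5*(-5))/(-11)))*(-5) = (18*(-(-6 + 25)/11))*(-5) = (18*(-1/11*19))*(-5) = (18*(-19/11))*(-5) = -342/11*(-5) = 1710/11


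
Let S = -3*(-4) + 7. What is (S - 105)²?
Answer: 7396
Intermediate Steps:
S = 19 (S = 12 + 7 = 19)
(S - 105)² = (19 - 105)² = (-86)² = 7396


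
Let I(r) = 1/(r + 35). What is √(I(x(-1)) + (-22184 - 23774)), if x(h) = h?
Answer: 9*I*√655894/34 ≈ 214.38*I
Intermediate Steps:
I(r) = 1/(35 + r)
√(I(x(-1)) + (-22184 - 23774)) = √(1/(35 - 1) + (-22184 - 23774)) = √(1/34 - 45958) = √(-1562571/34) = 9*I*√655894/34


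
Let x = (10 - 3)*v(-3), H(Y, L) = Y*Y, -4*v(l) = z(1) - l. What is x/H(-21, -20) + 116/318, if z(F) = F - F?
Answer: 1571/4452 ≈ 0.35288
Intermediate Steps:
z(F) = 0
v(l) = l/4 (v(l) = -(0 - l)/4 = -(-1)*l/4 = l/4)
H(Y, L) = Y²
x = -21/4 (x = (10 - 3)*((¼)*(-3)) = 7*(-¾) = -21/4 ≈ -5.2500)
x/H(-21, -20) + 116/318 = -21/(4*((-21)²)) + 116/318 = -21/4/441 + 116*(1/318) = -21/4*1/441 + 58/159 = -1/84 + 58/159 = 1571/4452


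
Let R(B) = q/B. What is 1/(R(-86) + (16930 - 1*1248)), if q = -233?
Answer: 86/1348885 ≈ 6.3756e-5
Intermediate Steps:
R(B) = -233/B
1/(R(-86) + (16930 - 1*1248)) = 1/(-233/(-86) + (16930 - 1*1248)) = 1/(-233*(-1/86) + (16930 - 1248)) = 1/(233/86 + 15682) = 1/(1348885/86) = 86/1348885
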